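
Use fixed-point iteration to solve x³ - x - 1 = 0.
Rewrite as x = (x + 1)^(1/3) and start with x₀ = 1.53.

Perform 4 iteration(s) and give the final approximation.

Equation: x³ - x - 1 = 0
Fixed-point form: x = (x + 1)^(1/3)
x₀ = 1.53

x_1 = g(1.530000) = 1.362616
x_2 = g(1.362616) = 1.331878
x_3 = g(1.331878) = 1.326077
x_4 = g(1.326077) = 1.324976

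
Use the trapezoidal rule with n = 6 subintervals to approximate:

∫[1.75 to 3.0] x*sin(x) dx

f(x) = x*sin(x)
a = 1.75, b = 3.0, n = 6
h = (b - a)/n = 0.208333

Trapezoidal rule: (h/2)[f(x₀) + 2f(x₁) + 2f(x₂) + ... + f(xₙ)]

x_0 = 1.7500, f(x_0) = 1.721975, coefficient = 1
x_1 = 1.9583, f(x_1) = 1.813109, coefficient = 2
x_2 = 2.1667, f(x_2) = 1.793264, coefficient = 2
x_3 = 2.3750, f(x_3) = 1.647502, coefficient = 2
x_4 = 2.5833, f(x_4) = 1.368419, coefficient = 2
x_5 = 2.7917, f(x_5) = 0.957062, coefficient = 2
x_6 = 3.0000, f(x_6) = 0.423360, coefficient = 1

I ≈ (0.208333/2) × 17.304047 = 1.802505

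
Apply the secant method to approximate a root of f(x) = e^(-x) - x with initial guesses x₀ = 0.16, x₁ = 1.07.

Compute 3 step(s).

f(x) = e^(-x) - x
x₀ = 0.16, x₁ = 1.07

Secant formula: x_{n+1} = x_n - f(x_n)(x_n - x_{n-1})/(f(x_n) - f(x_{n-1}))

Iteration 1:
  f(0.160000) = 0.692144
  f(1.070000) = -0.726991
  x_2 = 1.070000 - (-0.726991)×(1.070000 - 0.160000)/(-0.726991 - 0.692144)
       = 0.603827
Iteration 2:
  f(1.070000) = -0.726991
  f(0.603827) = -0.057112
  x_3 = 0.603827 - (-0.057112)×(0.603827 - 1.070000)/(-0.057112 - (-0.726991))
       = 0.564083
Iteration 3:
  f(0.603827) = -0.057112
  f(0.564083) = 0.004799
  x_4 = 0.564083 - 0.004799×(0.564083 - 0.603827)/(0.004799 - (-0.057112))
       = 0.567164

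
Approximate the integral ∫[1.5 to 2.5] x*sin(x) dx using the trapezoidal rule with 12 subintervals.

f(x) = x*sin(x)
a = 1.5, b = 2.5, n = 12
h = (b - a)/n = 0.083333

Trapezoidal rule: (h/2)[f(x₀) + 2f(x₁) + 2f(x₂) + ... + f(xₙ)]

x_0 = 1.5000, f(x_0) = 1.496242, coefficient = 1
x_1 = 1.5833, f(x_1) = 1.583209, coefficient = 2
x_2 = 1.6667, f(x_2) = 1.659013, coefficient = 2
x_3 = 1.7500, f(x_3) = 1.721975, coefficient = 2
x_4 = 1.8333, f(x_4) = 1.770514, coefficient = 2
x_5 = 1.9167, f(x_5) = 1.803163, coefficient = 2
x_6 = 2.0000, f(x_6) = 1.818595, coefficient = 2
x_7 = 2.0833, f(x_7) = 1.815632, coefficient = 2
x_8 = 2.1667, f(x_8) = 1.793264, coefficient = 2
x_9 = 2.2500, f(x_9) = 1.750665, coefficient = 2
x_10 = 2.3333, f(x_10) = 1.687200, coefficient = 2
x_11 = 2.4167, f(x_11) = 1.602443, coefficient = 2
x_12 = 2.5000, f(x_12) = 1.496180, coefficient = 1

I ≈ (0.083333/2) × 41.003769 = 1.708490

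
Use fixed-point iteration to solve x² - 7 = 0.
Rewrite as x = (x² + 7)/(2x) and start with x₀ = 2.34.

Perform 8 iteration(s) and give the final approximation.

Equation: x² - 7 = 0
Fixed-point form: x = (x² + 7)/(2x)
x₀ = 2.34

x_1 = g(2.340000) = 2.665726
x_2 = g(2.665726) = 2.645826
x_3 = g(2.645826) = 2.645751
x_4 = g(2.645751) = 2.645751
x_5 = g(2.645751) = 2.645751
x_6 = g(2.645751) = 2.645751
x_7 = g(2.645751) = 2.645751
x_8 = g(2.645751) = 2.645751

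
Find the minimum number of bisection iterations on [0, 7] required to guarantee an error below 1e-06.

We need (b-a)/2^n ≤ 1e-06
(7 - 0)/2^n ≤ 1e-06
7/2^n ≤ 1e-06
2^n ≥ 7000000
n ≥ log₂(7000000) = 22.74
n ≥ 23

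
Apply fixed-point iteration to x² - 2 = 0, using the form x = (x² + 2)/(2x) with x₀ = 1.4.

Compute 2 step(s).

Equation: x² - 2 = 0
Fixed-point form: x = (x² + 2)/(2x)
x₀ = 1.4

x_1 = g(1.400000) = 1.414286
x_2 = g(1.414286) = 1.414214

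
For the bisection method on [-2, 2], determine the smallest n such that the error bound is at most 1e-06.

We need (b-a)/2^n ≤ 1e-06
(2 - (-2))/2^n ≤ 1e-06
4/2^n ≤ 1e-06
2^n ≥ 4000000
n ≥ log₂(4000000) = 21.93
n ≥ 22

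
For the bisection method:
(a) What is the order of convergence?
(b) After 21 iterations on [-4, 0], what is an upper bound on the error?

(a) Bisection has linear (order 1) convergence; the error is halved each step.

(b) Error bound = (b-a)/2^n = (0 - (-4))/2^{21}
    = 4/2^{21}

(a) 1 (linear); (b) error ≤ 1.91e-06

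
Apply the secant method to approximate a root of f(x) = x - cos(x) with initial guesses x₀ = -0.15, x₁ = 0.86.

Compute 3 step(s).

f(x) = x - cos(x)
x₀ = -0.15, x₁ = 0.86

Secant formula: x_{n+1} = x_n - f(x_n)(x_n - x_{n-1})/(f(x_n) - f(x_{n-1}))

Iteration 1:
  f(-0.150000) = -1.138771
  f(0.860000) = 0.207563
  x_2 = 0.860000 - 0.207563×(0.860000 - (-0.150000))/(0.207563 - (-1.138771))
       = 0.704290
Iteration 2:
  f(0.860000) = 0.207563
  f(0.704290) = -0.057782
  x_3 = 0.704290 - (-0.057782)×(0.704290 - 0.860000)/(-0.057782 - 0.207563)
       = 0.738197
Iteration 3:
  f(0.704290) = -0.057782
  f(0.738197) = -0.001485
  x_4 = 0.738197 - (-0.001485)×(0.738197 - 0.704290)/(-0.001485 - (-0.057782))
       = 0.739092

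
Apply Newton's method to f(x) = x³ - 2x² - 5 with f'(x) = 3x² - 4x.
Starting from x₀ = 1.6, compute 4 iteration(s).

f(x) = x³ - 2x² - 5
f'(x) = 3x² - 4x
x₀ = 1.6

Newton-Raphson formula: x_{n+1} = x_n - f(x_n)/f'(x_n)

Iteration 1:
  f(1.600000) = -6.024000
  f'(1.600000) = 1.280000
  x_1 = 1.600000 - (-6.024000)/1.280000 = 6.306250
Iteration 2:
  f(6.306250) = 166.254348
  f'(6.306250) = 94.081367
  x_2 = 6.306250 - 166.254348/94.081367 = 4.539116
Iteration 3:
  f(4.539116) = 47.314881
  f'(4.539116) = 43.654267
  x_3 = 4.539116 - 47.314881/43.654267 = 3.455262
Iteration 4:
  f(3.455262) = 12.374127
  f'(3.455262) = 21.995454
  x_4 = 3.455262 - 12.374127/21.995454 = 2.892685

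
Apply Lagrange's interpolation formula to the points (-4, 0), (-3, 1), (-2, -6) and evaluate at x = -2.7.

Lagrange interpolation formula:
P(x) = Σ yᵢ × Lᵢ(x)
where Lᵢ(x) = Π_{j≠i} (x - xⱼ)/(xᵢ - xⱼ)

L_0(-2.7) = (-2.7 - (-3))/(-4 - (-3)) × (-2.7 - (-2))/(-4 - (-2)) = -0.105000
L_1(-2.7) = (-2.7 - (-4))/(-3 - (-4)) × (-2.7 - (-2))/(-3 - (-2)) = 0.910000
L_2(-2.7) = (-2.7 - (-4))/(-2 - (-4)) × (-2.7 - (-3))/(-2 - (-3)) = 0.195000

P(-2.7) = 0×L_0(-2.7) + 1×L_1(-2.7) + (-6)×L_2(-2.7)
P(-2.7) = -0.260000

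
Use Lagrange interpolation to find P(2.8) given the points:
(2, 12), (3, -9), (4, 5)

Lagrange interpolation formula:
P(x) = Σ yᵢ × Lᵢ(x)
where Lᵢ(x) = Π_{j≠i} (x - xⱼ)/(xᵢ - xⱼ)

L_0(2.8) = (2.8 - 3)/(2 - 3) × (2.8 - 4)/(2 - 4) = 0.120000
L_1(2.8) = (2.8 - 2)/(3 - 2) × (2.8 - 4)/(3 - 4) = 0.960000
L_2(2.8) = (2.8 - 2)/(4 - 2) × (2.8 - 3)/(4 - 3) = -0.080000

P(2.8) = 12×L_0(2.8) + (-9)×L_1(2.8) + 5×L_2(2.8)
P(2.8) = -7.600000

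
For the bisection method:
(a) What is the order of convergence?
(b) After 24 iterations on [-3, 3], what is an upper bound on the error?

(a) Bisection has linear (order 1) convergence; the error is halved each step.

(b) Error bound = (b-a)/2^n = (3 - (-3))/2^{24}
    = 6/2^{24}

(a) 1 (linear); (b) error ≤ 3.58e-07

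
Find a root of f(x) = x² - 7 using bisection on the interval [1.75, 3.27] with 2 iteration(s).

f(x) = x² - 7
Initial interval: [1.75, 3.27]

Iteration 1:
  c_1 = (1.750000 + 3.270000)/2 = 2.510000
  f(c_1) = f(2.510000) = -0.699900
  f(a) × f(c) ≥ 0, new interval: [2.510000, 3.270000]
Iteration 2:
  c_2 = (2.510000 + 3.270000)/2 = 2.890000
  f(c_2) = f(2.890000) = 1.352100
  f(a) × f(c) < 0, new interval: [2.510000, 2.890000]

After 2 iteration(s), the approximation is c_2 = 2.890000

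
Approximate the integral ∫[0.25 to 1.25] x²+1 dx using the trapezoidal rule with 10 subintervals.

f(x) = x²+1
a = 0.25, b = 1.25, n = 10
h = (b - a)/n = 0.100000

Trapezoidal rule: (h/2)[f(x₀) + 2f(x₁) + 2f(x₂) + ... + f(xₙ)]

x_0 = 0.2500, f(x_0) = 1.062500, coefficient = 1
x_1 = 0.3500, f(x_1) = 1.122500, coefficient = 2
x_2 = 0.4500, f(x_2) = 1.202500, coefficient = 2
x_3 = 0.5500, f(x_3) = 1.302500, coefficient = 2
x_4 = 0.6500, f(x_4) = 1.422500, coefficient = 2
x_5 = 0.7500, f(x_5) = 1.562500, coefficient = 2
x_6 = 0.8500, f(x_6) = 1.722500, coefficient = 2
x_7 = 0.9500, f(x_7) = 1.902500, coefficient = 2
x_8 = 1.0500, f(x_8) = 2.102500, coefficient = 2
x_9 = 1.1500, f(x_9) = 2.322500, coefficient = 2
x_10 = 1.2500, f(x_10) = 2.562500, coefficient = 1

I ≈ (0.100000/2) × 32.950000 = 1.647500
Exact value: 1.645833
Error: 0.001667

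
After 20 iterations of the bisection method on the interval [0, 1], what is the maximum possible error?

Bisection error bound: |error| ≤ (b-a)/2^n
|error| ≤ (1 - 0)/2^20 = 1/2^20
|error| ≤ 0.0000009537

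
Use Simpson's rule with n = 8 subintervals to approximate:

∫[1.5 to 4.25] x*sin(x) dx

f(x) = x*sin(x)
a = 1.5, b = 4.25, n = 8
h = (b - a)/n = 0.343750

Simpson's rule: (h/3)[f(x₀) + 4f(x₁) + 2f(x₂) + ... + f(xₙ)]

x_0 = 1.5000, f(x_0) = 1.496242, coefficient = 1
x_1 = 1.8438, f(x_1) = 1.775492, coefficient = 4
x_2 = 2.1875, f(x_2) = 1.784539, coefficient = 2
x_3 = 2.5312, f(x_3) = 1.450782, coefficient = 4
x_4 = 2.8750, f(x_4) = 0.757407, coefficient = 2
x_5 = 3.2188, f(x_5) = -0.248104, coefficient = 4
x_6 = 3.5625, f(x_6) = -1.455598, coefficient = 2
x_7 = 3.9062, f(x_7) = -2.704257, coefficient = 4
x_8 = 4.2500, f(x_8) = -3.803705, coefficient = 1

I ≈ (0.343750/3) × 0.960888 = 0.110102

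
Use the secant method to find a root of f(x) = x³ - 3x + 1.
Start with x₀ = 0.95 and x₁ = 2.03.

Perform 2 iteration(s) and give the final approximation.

f(x) = x³ - 3x + 1
x₀ = 0.95, x₁ = 2.03

Secant formula: x_{n+1} = x_n - f(x_n)(x_n - x_{n-1})/(f(x_n) - f(x_{n-1}))

Iteration 1:
  f(0.950000) = -0.992625
  f(2.030000) = 3.275427
  x_2 = 2.030000 - 3.275427×(2.030000 - 0.950000)/(3.275427 - (-0.992625))
       = 1.201177
Iteration 2:
  f(2.030000) = 3.275427
  f(1.201177) = -0.870442
  x_3 = 1.201177 - (-0.870442)×(1.201177 - 2.030000)/(-0.870442 - 3.275427)
       = 1.375191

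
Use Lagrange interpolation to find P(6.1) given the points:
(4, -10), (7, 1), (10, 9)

Lagrange interpolation formula:
P(x) = Σ yᵢ × Lᵢ(x)
where Lᵢ(x) = Π_{j≠i} (x - xⱼ)/(xᵢ - xⱼ)

L_0(6.1) = (6.1 - 7)/(4 - 7) × (6.1 - 10)/(4 - 10) = 0.195000
L_1(6.1) = (6.1 - 4)/(7 - 4) × (6.1 - 10)/(7 - 10) = 0.910000
L_2(6.1) = (6.1 - 4)/(10 - 4) × (6.1 - 7)/(10 - 7) = -0.105000

P(6.1) = (-10)×L_0(6.1) + 1×L_1(6.1) + 9×L_2(6.1)
P(6.1) = -1.985000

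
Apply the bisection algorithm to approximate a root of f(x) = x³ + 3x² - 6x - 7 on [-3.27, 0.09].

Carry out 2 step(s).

f(x) = x³ + 3x² - 6x - 7
Initial interval: [-3.27, 0.09]

Iteration 1:
  c_1 = (-3.270000 + 0.090000)/2 = -1.590000
  f(c_1) = f(-1.590000) = 6.104621
  f(a) × f(c) ≥ 0, new interval: [-1.590000, 0.090000]
Iteration 2:
  c_2 = (-1.590000 + 0.090000)/2 = -0.750000
  f(c_2) = f(-0.750000) = -1.234375
  f(a) × f(c) < 0, new interval: [-1.590000, -0.750000]

After 2 iteration(s), the approximation is c_2 = -0.750000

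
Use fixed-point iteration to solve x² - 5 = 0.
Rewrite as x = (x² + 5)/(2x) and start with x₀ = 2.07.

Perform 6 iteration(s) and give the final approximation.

Equation: x² - 5 = 0
Fixed-point form: x = (x² + 5)/(2x)
x₀ = 2.07

x_1 = g(2.070000) = 2.242729
x_2 = g(2.242729) = 2.236078
x_3 = g(2.236078) = 2.236068
x_4 = g(2.236068) = 2.236068
x_5 = g(2.236068) = 2.236068
x_6 = g(2.236068) = 2.236068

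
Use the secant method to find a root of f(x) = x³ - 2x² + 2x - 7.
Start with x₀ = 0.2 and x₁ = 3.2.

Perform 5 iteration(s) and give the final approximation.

f(x) = x³ - 2x² + 2x - 7
x₀ = 0.2, x₁ = 3.2

Secant formula: x_{n+1} = x_n - f(x_n)(x_n - x_{n-1})/(f(x_n) - f(x_{n-1}))

Iteration 1:
  f(0.200000) = -6.672000
  f(3.200000) = 11.688000
  x_2 = 3.200000 - 11.688000×(3.200000 - 0.200000)/(11.688000 - (-6.672000))
       = 1.290196
Iteration 2:
  f(3.200000) = 11.688000
  f(1.290196) = -5.601152
  x_3 = 1.290196 - (-5.601152)×(1.290196 - 3.200000)/(-5.601152 - 11.688000)
       = 1.908914
Iteration 3:
  f(1.290196) = -5.601152
  f(1.908914) = -3.514087
  x_4 = 1.908914 - (-3.514087)×(1.908914 - 1.290196)/(-3.514087 - (-5.601152))
       = 2.950677
Iteration 4:
  f(1.908914) = -3.514087
  f(2.950677) = 7.178417
  x_5 = 2.950677 - 7.178417×(2.950677 - 1.908914)/(7.178417 - (-3.514087))
       = 2.251289
Iteration 5:
  f(2.950677) = 7.178417
  f(2.251289) = -1.223816
  x_6 = 2.251289 - (-1.223816)×(2.251289 - 2.950677)/(-1.223816 - 7.178417)
       = 2.353157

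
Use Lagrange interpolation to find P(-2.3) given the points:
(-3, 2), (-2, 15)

Lagrange interpolation formula:
P(x) = Σ yᵢ × Lᵢ(x)
where Lᵢ(x) = Π_{j≠i} (x - xⱼ)/(xᵢ - xⱼ)

L_0(-2.3) = (-2.3 - (-2))/(-3 - (-2)) = 0.300000
L_1(-2.3) = (-2.3 - (-3))/(-2 - (-3)) = 0.700000

P(-2.3) = 2×L_0(-2.3) + 15×L_1(-2.3)
P(-2.3) = 11.100000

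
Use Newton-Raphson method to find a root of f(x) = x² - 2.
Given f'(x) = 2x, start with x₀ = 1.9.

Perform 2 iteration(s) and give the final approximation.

f(x) = x² - 2
f'(x) = 2x
x₀ = 1.9

Newton-Raphson formula: x_{n+1} = x_n - f(x_n)/f'(x_n)

Iteration 1:
  f(1.900000) = 1.610000
  f'(1.900000) = 3.800000
  x_1 = 1.900000 - 1.610000/3.800000 = 1.476316
Iteration 2:
  f(1.476316) = 0.179508
  f'(1.476316) = 2.952632
  x_2 = 1.476316 - 0.179508/2.952632 = 1.415520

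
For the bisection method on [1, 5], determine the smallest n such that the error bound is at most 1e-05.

We need (b-a)/2^n ≤ 1e-05
(5 - 1)/2^n ≤ 1e-05
4/2^n ≤ 1e-05
2^n ≥ 400000
n ≥ log₂(400000) = 18.61
n ≥ 19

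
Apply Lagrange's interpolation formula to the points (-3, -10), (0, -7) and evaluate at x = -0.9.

Lagrange interpolation formula:
P(x) = Σ yᵢ × Lᵢ(x)
where Lᵢ(x) = Π_{j≠i} (x - xⱼ)/(xᵢ - xⱼ)

L_0(-0.9) = (-0.9 - 0)/(-3 - 0) = 0.300000
L_1(-0.9) = (-0.9 - (-3))/(0 - (-3)) = 0.700000

P(-0.9) = (-10)×L_0(-0.9) + (-7)×L_1(-0.9)
P(-0.9) = -7.900000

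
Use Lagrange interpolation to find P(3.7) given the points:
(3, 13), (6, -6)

Lagrange interpolation formula:
P(x) = Σ yᵢ × Lᵢ(x)
where Lᵢ(x) = Π_{j≠i} (x - xⱼ)/(xᵢ - xⱼ)

L_0(3.7) = (3.7 - 6)/(3 - 6) = 0.766667
L_1(3.7) = (3.7 - 3)/(6 - 3) = 0.233333

P(3.7) = 13×L_0(3.7) + (-6)×L_1(3.7)
P(3.7) = 8.566667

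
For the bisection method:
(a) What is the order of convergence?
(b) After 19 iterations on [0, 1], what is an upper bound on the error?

(a) Bisection has linear (order 1) convergence; the error is halved each step.

(b) Error bound = (b-a)/2^n = (1 - 0)/2^{19}
    = 1/2^{19}

(a) 1 (linear); (b) error ≤ 1.91e-06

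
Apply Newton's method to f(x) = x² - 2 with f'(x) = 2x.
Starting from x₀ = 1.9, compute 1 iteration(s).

f(x) = x² - 2
f'(x) = 2x
x₀ = 1.9

Newton-Raphson formula: x_{n+1} = x_n - f(x_n)/f'(x_n)

Iteration 1:
  f(1.900000) = 1.610000
  f'(1.900000) = 3.800000
  x_1 = 1.900000 - 1.610000/3.800000 = 1.476316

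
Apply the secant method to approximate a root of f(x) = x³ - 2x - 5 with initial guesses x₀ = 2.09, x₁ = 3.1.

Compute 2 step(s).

f(x) = x³ - 2x - 5
x₀ = 2.09, x₁ = 3.1

Secant formula: x_{n+1} = x_n - f(x_n)(x_n - x_{n-1})/(f(x_n) - f(x_{n-1}))

Iteration 1:
  f(2.090000) = -0.050671
  f(3.100000) = 18.591000
  x_2 = 3.100000 - 18.591000×(3.100000 - 2.090000)/(18.591000 - (-0.050671))
       = 2.092745
Iteration 2:
  f(3.100000) = 18.591000
  f(2.092745) = -0.020139
  x_3 = 2.092745 - (-0.020139)×(2.092745 - 3.100000)/(-0.020139 - 18.591000)
       = 2.093835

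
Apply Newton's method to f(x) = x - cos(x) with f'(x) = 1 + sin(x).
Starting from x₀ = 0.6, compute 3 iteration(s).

f(x) = x - cos(x)
f'(x) = 1 + sin(x)
x₀ = 0.6

Newton-Raphson formula: x_{n+1} = x_n - f(x_n)/f'(x_n)

Iteration 1:
  f(0.600000) = -0.225336
  f'(0.600000) = 1.564642
  x_1 = 0.600000 - (-0.225336)/1.564642 = 0.744017
Iteration 2:
  f(0.744017) = 0.008264
  f'(0.744017) = 1.677249
  x_2 = 0.744017 - 0.008264/1.677249 = 0.739090
Iteration 3:
  f(0.739090) = 0.000009
  f'(0.739090) = 1.673616
  x_3 = 0.739090 - 0.000009/1.673616 = 0.739085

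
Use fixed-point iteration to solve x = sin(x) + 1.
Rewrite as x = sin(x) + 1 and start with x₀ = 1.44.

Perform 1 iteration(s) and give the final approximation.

Equation: x = sin(x) + 1
Fixed-point form: x = sin(x) + 1
x₀ = 1.44

x_1 = g(1.440000) = 1.991458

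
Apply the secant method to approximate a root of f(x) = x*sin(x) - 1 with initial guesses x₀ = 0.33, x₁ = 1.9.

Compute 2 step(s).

f(x) = x*sin(x) - 1
x₀ = 0.33, x₁ = 1.9

Secant formula: x_{n+1} = x_n - f(x_n)(x_n - x_{n-1})/(f(x_n) - f(x_{n-1}))

Iteration 1:
  f(0.330000) = -0.893066
  f(1.900000) = 0.797970
  x_2 = 1.900000 - 0.797970×(1.900000 - 0.330000)/(0.797970 - (-0.893066))
       = 1.159145
Iteration 2:
  f(1.900000) = 0.797970
  f(1.159145) = 0.062311
  x_3 = 1.159145 - 0.062311×(1.159145 - 1.900000)/(0.062311 - 0.797970)
       = 1.096393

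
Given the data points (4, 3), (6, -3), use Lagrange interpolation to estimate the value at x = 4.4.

Lagrange interpolation formula:
P(x) = Σ yᵢ × Lᵢ(x)
where Lᵢ(x) = Π_{j≠i} (x - xⱼ)/(xᵢ - xⱼ)

L_0(4.4) = (4.4 - 6)/(4 - 6) = 0.800000
L_1(4.4) = (4.4 - 4)/(6 - 4) = 0.200000

P(4.4) = 3×L_0(4.4) + (-3)×L_1(4.4)
P(4.4) = 1.800000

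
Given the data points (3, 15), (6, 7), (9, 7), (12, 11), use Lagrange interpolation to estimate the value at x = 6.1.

Lagrange interpolation formula:
P(x) = Σ yᵢ × Lᵢ(x)
where Lᵢ(x) = Π_{j≠i} (x - xⱼ)/(xᵢ - xⱼ)

L_0(6.1) = (6.1 - 6)/(3 - 6) × (6.1 - 9)/(3 - 9) × (6.1 - 12)/(3 - 12) = -0.010562
L_1(6.1) = (6.1 - 3)/(6 - 3) × (6.1 - 9)/(6 - 9) × (6.1 - 12)/(6 - 12) = 0.982241
L_2(6.1) = (6.1 - 3)/(9 - 3) × (6.1 - 6)/(9 - 6) × (6.1 - 12)/(9 - 12) = 0.033870
L_3(6.1) = (6.1 - 3)/(12 - 3) × (6.1 - 6)/(12 - 6) × (6.1 - 9)/(12 - 9) = -0.005549

P(6.1) = 15×L_0(6.1) + 7×L_1(6.1) + 7×L_2(6.1) + 11×L_3(6.1)
P(6.1) = 6.893309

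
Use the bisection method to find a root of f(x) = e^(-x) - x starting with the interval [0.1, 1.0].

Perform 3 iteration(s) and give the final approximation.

f(x) = e^(-x) - x
Initial interval: [0.1, 1.0]

Iteration 1:
  c_1 = (0.100000 + 1.000000)/2 = 0.550000
  f(c_1) = f(0.550000) = 0.026950
  f(a) × f(c) ≥ 0, new interval: [0.550000, 1.000000]
Iteration 2:
  c_2 = (0.550000 + 1.000000)/2 = 0.775000
  f(c_2) = f(0.775000) = -0.314296
  f(a) × f(c) < 0, new interval: [0.550000, 0.775000]
Iteration 3:
  c_3 = (0.550000 + 0.775000)/2 = 0.662500
  f(c_3) = f(0.662500) = -0.146939
  f(a) × f(c) < 0, new interval: [0.550000, 0.662500]

After 3 iteration(s), the approximation is c_3 = 0.662500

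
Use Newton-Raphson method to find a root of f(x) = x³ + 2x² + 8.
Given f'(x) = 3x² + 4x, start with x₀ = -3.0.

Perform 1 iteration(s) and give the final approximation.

f(x) = x³ + 2x² + 8
f'(x) = 3x² + 4x
x₀ = -3.0

Newton-Raphson formula: x_{n+1} = x_n - f(x_n)/f'(x_n)

Iteration 1:
  f(-3.000000) = -1.000000
  f'(-3.000000) = 15.000000
  x_1 = -3.000000 - (-1.000000)/15.000000 = -2.933333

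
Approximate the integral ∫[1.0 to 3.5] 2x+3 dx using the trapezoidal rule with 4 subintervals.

f(x) = 2x+3
a = 1.0, b = 3.5, n = 4
h = (b - a)/n = 0.625000

Trapezoidal rule: (h/2)[f(x₀) + 2f(x₁) + 2f(x₂) + ... + f(xₙ)]

x_0 = 1.0000, f(x_0) = 5.000000, coefficient = 1
x_1 = 1.6250, f(x_1) = 6.250000, coefficient = 2
x_2 = 2.2500, f(x_2) = 7.500000, coefficient = 2
x_3 = 2.8750, f(x_3) = 8.750000, coefficient = 2
x_4 = 3.5000, f(x_4) = 10.000000, coefficient = 1

I ≈ (0.625000/2) × 60.000000 = 18.750000
Exact value: 18.750000
Error: 0.000000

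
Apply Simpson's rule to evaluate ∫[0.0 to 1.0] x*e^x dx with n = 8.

f(x) = x*e^x
a = 0.0, b = 1.0, n = 8
h = (b - a)/n = 0.125000

Simpson's rule: (h/3)[f(x₀) + 4f(x₁) + 2f(x₂) + ... + f(xₙ)]

x_0 = 0.0000, f(x_0) = 0.000000, coefficient = 1
x_1 = 0.1250, f(x_1) = 0.141644, coefficient = 4
x_2 = 0.2500, f(x_2) = 0.321006, coefficient = 2
x_3 = 0.3750, f(x_3) = 0.545622, coefficient = 4
x_4 = 0.5000, f(x_4) = 0.824361, coefficient = 2
x_5 = 0.6250, f(x_5) = 1.167654, coefficient = 4
x_6 = 0.7500, f(x_6) = 1.587750, coefficient = 2
x_7 = 0.8750, f(x_7) = 2.099016, coefficient = 4
x_8 = 1.0000, f(x_8) = 2.718282, coefficient = 1

I ≈ (0.125000/3) × 24.000256 = 1.000011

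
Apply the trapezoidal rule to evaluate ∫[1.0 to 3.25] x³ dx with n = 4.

f(x) = x³
a = 1.0, b = 3.25, n = 4
h = (b - a)/n = 0.562500

Trapezoidal rule: (h/2)[f(x₀) + 2f(x₁) + 2f(x₂) + ... + f(xₙ)]

x_0 = 1.0000, f(x_0) = 1.000000, coefficient = 1
x_1 = 1.5625, f(x_1) = 3.814697, coefficient = 2
x_2 = 2.1250, f(x_2) = 9.595703, coefficient = 2
x_3 = 2.6875, f(x_3) = 19.410889, coefficient = 2
x_4 = 3.2500, f(x_4) = 34.328125, coefficient = 1

I ≈ (0.562500/2) × 100.970703 = 28.398010
Exact value: 27.641602
Error: 0.756409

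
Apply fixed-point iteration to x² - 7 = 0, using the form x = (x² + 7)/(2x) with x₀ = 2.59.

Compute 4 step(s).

Equation: x² - 7 = 0
Fixed-point form: x = (x² + 7)/(2x)
x₀ = 2.59

x_1 = g(2.590000) = 2.646351
x_2 = g(2.646351) = 2.645751
x_3 = g(2.645751) = 2.645751
x_4 = g(2.645751) = 2.645751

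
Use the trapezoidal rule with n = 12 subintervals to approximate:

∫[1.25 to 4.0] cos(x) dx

f(x) = cos(x)
a = 1.25, b = 4.0, n = 12
h = (b - a)/n = 0.229167

Trapezoidal rule: (h/2)[f(x₀) + 2f(x₁) + 2f(x₂) + ... + f(xₙ)]

x_0 = 1.2500, f(x_0) = 0.315322, coefficient = 1
x_1 = 1.4792, f(x_1) = 0.091501, coefficient = 2
x_2 = 1.7083, f(x_2) = -0.137104, coefficient = 2
x_3 = 1.9375, f(x_3) = -0.358540, coefficient = 2
x_4 = 2.1667, f(x_4) = -0.561229, coefficient = 2
x_5 = 2.3958, f(x_5) = -0.734573, coefficient = 2
x_6 = 2.6250, f(x_6) = -0.869507, coefficient = 2
x_7 = 2.8542, f(x_7) = -0.958977, coefficient = 2
x_8 = 3.0833, f(x_8) = -0.998303, coefficient = 2
x_9 = 3.3125, f(x_9) = -0.985431, coefficient = 2
x_10 = 3.5417, f(x_10) = -0.921032, coefficient = 2
x_11 = 3.7708, f(x_11) = -0.808475, coefficient = 2
x_12 = 4.0000, f(x_12) = -0.653644, coefficient = 1

I ≈ (0.229167/2) × -14.821661 = -1.698315
Exact value: -1.705787
Error: 0.007472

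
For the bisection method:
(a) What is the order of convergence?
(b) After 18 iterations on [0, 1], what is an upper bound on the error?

(a) Bisection has linear (order 1) convergence; the error is halved each step.

(b) Error bound = (b-a)/2^n = (1 - 0)/2^{18}
    = 1/2^{18}

(a) 1 (linear); (b) error ≤ 3.81e-06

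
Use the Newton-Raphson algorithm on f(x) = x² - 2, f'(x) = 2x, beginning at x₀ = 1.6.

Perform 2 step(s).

f(x) = x² - 2
f'(x) = 2x
x₀ = 1.6

Newton-Raphson formula: x_{n+1} = x_n - f(x_n)/f'(x_n)

Iteration 1:
  f(1.600000) = 0.560000
  f'(1.600000) = 3.200000
  x_1 = 1.600000 - 0.560000/3.200000 = 1.425000
Iteration 2:
  f(1.425000) = 0.030625
  f'(1.425000) = 2.850000
  x_2 = 1.425000 - 0.030625/2.850000 = 1.414254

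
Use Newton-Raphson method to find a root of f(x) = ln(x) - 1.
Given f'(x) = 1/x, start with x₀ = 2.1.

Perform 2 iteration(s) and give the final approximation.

f(x) = ln(x) - 1
f'(x) = 1/x
x₀ = 2.1

Newton-Raphson formula: x_{n+1} = x_n - f(x_n)/f'(x_n)

Iteration 1:
  f(2.100000) = -0.258063
  f'(2.100000) = 0.476190
  x_1 = 2.100000 - (-0.258063)/0.476190 = 2.641932
Iteration 2:
  f(2.641932) = -0.028490
  f'(2.641932) = 0.378511
  x_2 = 2.641932 - (-0.028490)/0.378511 = 2.717199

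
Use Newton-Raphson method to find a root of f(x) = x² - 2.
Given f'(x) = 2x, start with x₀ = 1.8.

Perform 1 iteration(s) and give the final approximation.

f(x) = x² - 2
f'(x) = 2x
x₀ = 1.8

Newton-Raphson formula: x_{n+1} = x_n - f(x_n)/f'(x_n)

Iteration 1:
  f(1.800000) = 1.240000
  f'(1.800000) = 3.600000
  x_1 = 1.800000 - 1.240000/3.600000 = 1.455556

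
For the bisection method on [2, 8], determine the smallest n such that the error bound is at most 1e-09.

We need (b-a)/2^n ≤ 1e-09
(8 - 2)/2^n ≤ 1e-09
6/2^n ≤ 1e-09
2^n ≥ 6000000000
n ≥ log₂(6000000000) = 32.48
n ≥ 33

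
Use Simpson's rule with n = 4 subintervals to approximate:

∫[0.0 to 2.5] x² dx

f(x) = x²
a = 0.0, b = 2.5, n = 4
h = (b - a)/n = 0.625000

Simpson's rule: (h/3)[f(x₀) + 4f(x₁) + 2f(x₂) + ... + f(xₙ)]

x_0 = 0.0000, f(x_0) = 0.000000, coefficient = 1
x_1 = 0.6250, f(x_1) = 0.390625, coefficient = 4
x_2 = 1.2500, f(x_2) = 1.562500, coefficient = 2
x_3 = 1.8750, f(x_3) = 3.515625, coefficient = 4
x_4 = 2.5000, f(x_4) = 6.250000, coefficient = 1

I ≈ (0.625000/3) × 25.000000 = 5.208333
Exact value: 5.208333
Error: 0.000000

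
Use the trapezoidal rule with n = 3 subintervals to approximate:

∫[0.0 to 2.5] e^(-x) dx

f(x) = e^(-x)
a = 0.0, b = 2.5, n = 3
h = (b - a)/n = 0.833333

Trapezoidal rule: (h/2)[f(x₀) + 2f(x₁) + 2f(x₂) + ... + f(xₙ)]

x_0 = 0.0000, f(x_0) = 1.000000, coefficient = 1
x_1 = 0.8333, f(x_1) = 0.434598, coefficient = 2
x_2 = 1.6667, f(x_2) = 0.188876, coefficient = 2
x_3 = 2.5000, f(x_3) = 0.082085, coefficient = 1

I ≈ (0.833333/2) × 2.329033 = 0.970430
Exact value: 0.917915
Error: 0.052515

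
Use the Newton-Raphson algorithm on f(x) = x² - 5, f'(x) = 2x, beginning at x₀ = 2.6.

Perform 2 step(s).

f(x) = x² - 5
f'(x) = 2x
x₀ = 2.6

Newton-Raphson formula: x_{n+1} = x_n - f(x_n)/f'(x_n)

Iteration 1:
  f(2.600000) = 1.760000
  f'(2.600000) = 5.200000
  x_1 = 2.600000 - 1.760000/5.200000 = 2.261538
Iteration 2:
  f(2.261538) = 0.114556
  f'(2.261538) = 4.523077
  x_2 = 2.261538 - 0.114556/4.523077 = 2.236211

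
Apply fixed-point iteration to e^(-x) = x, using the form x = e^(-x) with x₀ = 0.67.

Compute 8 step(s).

Equation: e^(-x) = x
Fixed-point form: x = e^(-x)
x₀ = 0.67

x_1 = g(0.670000) = 0.511709
x_2 = g(0.511709) = 0.599470
x_3 = g(0.599470) = 0.549102
x_4 = g(0.549102) = 0.577468
x_5 = g(0.577468) = 0.561318
x_6 = g(0.561318) = 0.570457
x_7 = g(0.570457) = 0.565267
x_8 = g(0.565267) = 0.568208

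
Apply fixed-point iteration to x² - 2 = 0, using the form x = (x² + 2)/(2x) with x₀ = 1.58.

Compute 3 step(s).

Equation: x² - 2 = 0
Fixed-point form: x = (x² + 2)/(2x)
x₀ = 1.58

x_1 = g(1.580000) = 1.422911
x_2 = g(1.422911) = 1.414240
x_3 = g(1.414240) = 1.414214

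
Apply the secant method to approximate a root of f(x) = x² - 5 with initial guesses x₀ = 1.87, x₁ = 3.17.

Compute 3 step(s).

f(x) = x² - 5
x₀ = 1.87, x₁ = 3.17

Secant formula: x_{n+1} = x_n - f(x_n)(x_n - x_{n-1})/(f(x_n) - f(x_{n-1}))

Iteration 1:
  f(1.870000) = -1.503100
  f(3.170000) = 5.048900
  x_2 = 3.170000 - 5.048900×(3.170000 - 1.870000)/(5.048900 - (-1.503100))
       = 2.168234
Iteration 2:
  f(3.170000) = 5.048900
  f(2.168234) = -0.298761
  x_3 = 2.168234 - (-0.298761)×(2.168234 - 3.170000)/(-0.298761 - 5.048900)
       = 2.224200
Iteration 3:
  f(2.168234) = -0.298761
  f(2.224200) = -0.052933
  x_4 = 2.224200 - (-0.052933)×(2.224200 - 2.168234)/(-0.052933 - (-0.298761))
       = 2.236251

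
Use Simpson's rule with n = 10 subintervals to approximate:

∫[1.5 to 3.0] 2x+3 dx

f(x) = 2x+3
a = 1.5, b = 3.0, n = 10
h = (b - a)/n = 0.150000

Simpson's rule: (h/3)[f(x₀) + 4f(x₁) + 2f(x₂) + ... + f(xₙ)]

x_0 = 1.5000, f(x_0) = 6.000000, coefficient = 1
x_1 = 1.6500, f(x_1) = 6.300000, coefficient = 4
x_2 = 1.8000, f(x_2) = 6.600000, coefficient = 2
x_3 = 1.9500, f(x_3) = 6.900000, coefficient = 4
x_4 = 2.1000, f(x_4) = 7.200000, coefficient = 2
x_5 = 2.2500, f(x_5) = 7.500000, coefficient = 4
x_6 = 2.4000, f(x_6) = 7.800000, coefficient = 2
x_7 = 2.5500, f(x_7) = 8.100000, coefficient = 4
x_8 = 2.7000, f(x_8) = 8.400000, coefficient = 2
x_9 = 2.8500, f(x_9) = 8.700000, coefficient = 4
x_10 = 3.0000, f(x_10) = 9.000000, coefficient = 1

I ≈ (0.150000/3) × 225.000000 = 11.250000
Exact value: 11.250000
Error: 0.000000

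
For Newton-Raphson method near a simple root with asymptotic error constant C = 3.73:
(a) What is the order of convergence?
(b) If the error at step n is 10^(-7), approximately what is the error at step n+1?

(a) Newton-Raphson has quadratic (order 2) convergence near simple roots.
    This means |e_{n+1}| ≈ C|e_n|².

(b) With |e_n| = 10^(-7) and C = 3.73:
    |e_{n+1}| ≈ 3.73 × (10^(-7))² = 3.73 × 10^(-14)

(a) 2 (quadratic); (b) |e_{n+1}| ≈ 3.730e-14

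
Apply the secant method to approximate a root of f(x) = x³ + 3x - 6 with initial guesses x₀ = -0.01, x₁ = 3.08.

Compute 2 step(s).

f(x) = x³ + 3x - 6
x₀ = -0.01, x₁ = 3.08

Secant formula: x_{n+1} = x_n - f(x_n)(x_n - x_{n-1})/(f(x_n) - f(x_{n-1}))

Iteration 1:
  f(-0.010000) = -6.030001
  f(3.080000) = 32.458112
  x_2 = 3.080000 - 32.458112×(3.080000 - (-0.010000))/(32.458112 - (-6.030001))
       = 0.474116
Iteration 2:
  f(3.080000) = 32.458112
  f(0.474116) = -4.471078
  x_3 = 0.474116 - (-4.471078)×(0.474116 - 3.080000)/(-4.471078 - 32.458112)
       = 0.789614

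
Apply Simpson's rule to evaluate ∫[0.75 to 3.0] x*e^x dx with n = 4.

f(x) = x*e^x
a = 0.75, b = 3.0, n = 4
h = (b - a)/n = 0.562500

Simpson's rule: (h/3)[f(x₀) + 4f(x₁) + 2f(x₂) + ... + f(xₙ)]

x_0 = 0.7500, f(x_0) = 1.587750, coefficient = 1
x_1 = 1.3125, f(x_1) = 4.876529, coefficient = 4
x_2 = 1.8750, f(x_2) = 12.226536, coefficient = 2
x_3 = 2.4375, f(x_3) = 27.895710, coefficient = 4
x_4 = 3.0000, f(x_4) = 60.256611, coefficient = 1

I ≈ (0.562500/3) × 217.386390 = 40.759948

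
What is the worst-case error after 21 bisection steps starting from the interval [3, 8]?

Bisection error bound: |error| ≤ (b-a)/2^n
|error| ≤ (8 - 3)/2^21 = 5/2^21
|error| ≤ 0.0000023842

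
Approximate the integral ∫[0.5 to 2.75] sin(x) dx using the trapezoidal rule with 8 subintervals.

f(x) = sin(x)
a = 0.5, b = 2.75, n = 8
h = (b - a)/n = 0.281250

Trapezoidal rule: (h/2)[f(x₀) + 2f(x₁) + 2f(x₂) + ... + f(xₙ)]

x_0 = 0.5000, f(x_0) = 0.479426, coefficient = 1
x_1 = 0.7812, f(x_1) = 0.704168, coefficient = 2
x_2 = 1.0625, f(x_2) = 0.873575, coefficient = 2
x_3 = 1.3438, f(x_3) = 0.974336, coefficient = 2
x_4 = 1.6250, f(x_4) = 0.998531, coefficient = 2
x_5 = 1.9062, f(x_5) = 0.944261, coefficient = 2
x_6 = 2.1875, f(x_6) = 0.815789, coefficient = 2
x_7 = 2.4688, f(x_7) = 0.623212, coefficient = 2
x_8 = 2.7500, f(x_8) = 0.381661, coefficient = 1

I ≈ (0.281250/2) × 12.728829 = 1.789992
Exact value: 1.801885
Error: 0.011893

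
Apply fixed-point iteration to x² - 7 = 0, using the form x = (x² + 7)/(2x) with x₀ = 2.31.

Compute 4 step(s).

Equation: x² - 7 = 0
Fixed-point form: x = (x² + 7)/(2x)
x₀ = 2.31

x_1 = g(2.310000) = 2.670152
x_2 = g(2.670152) = 2.645863
x_3 = g(2.645863) = 2.645751
x_4 = g(2.645751) = 2.645751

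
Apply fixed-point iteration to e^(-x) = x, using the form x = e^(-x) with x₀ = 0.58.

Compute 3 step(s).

Equation: e^(-x) = x
Fixed-point form: x = e^(-x)
x₀ = 0.58

x_1 = g(0.580000) = 0.559898
x_2 = g(0.559898) = 0.571267
x_3 = g(0.571267) = 0.564809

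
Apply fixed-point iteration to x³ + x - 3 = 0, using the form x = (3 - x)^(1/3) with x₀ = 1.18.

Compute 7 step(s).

Equation: x³ + x - 3 = 0
Fixed-point form: x = (3 - x)^(1/3)
x₀ = 1.18

x_1 = g(1.180000) = 1.220929
x_2 = g(1.220929) = 1.211707
x_3 = g(1.211707) = 1.213797
x_4 = g(1.213797) = 1.213324
x_5 = g(1.213324) = 1.213431
x_6 = g(1.213431) = 1.213407
x_7 = g(1.213407) = 1.213413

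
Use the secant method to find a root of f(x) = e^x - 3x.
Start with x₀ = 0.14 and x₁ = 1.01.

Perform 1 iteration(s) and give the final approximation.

f(x) = e^x - 3x
x₀ = 0.14, x₁ = 1.01

Secant formula: x_{n+1} = x_n - f(x_n)(x_n - x_{n-1})/(f(x_n) - f(x_{n-1}))

Iteration 1:
  f(0.140000) = 0.730274
  f(1.010000) = -0.284399
  x_2 = 1.010000 - (-0.284399)×(1.010000 - 0.140000)/(-0.284399 - 0.730274)
       = 0.766151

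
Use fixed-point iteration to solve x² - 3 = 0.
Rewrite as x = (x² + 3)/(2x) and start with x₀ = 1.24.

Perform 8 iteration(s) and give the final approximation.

Equation: x² - 3 = 0
Fixed-point form: x = (x² + 3)/(2x)
x₀ = 1.24

x_1 = g(1.240000) = 1.829677
x_2 = g(1.829677) = 1.734655
x_3 = g(1.734655) = 1.732053
x_4 = g(1.732053) = 1.732051
x_5 = g(1.732051) = 1.732051
x_6 = g(1.732051) = 1.732051
x_7 = g(1.732051) = 1.732051
x_8 = g(1.732051) = 1.732051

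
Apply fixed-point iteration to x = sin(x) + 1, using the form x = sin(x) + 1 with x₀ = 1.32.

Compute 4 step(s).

Equation: x = sin(x) + 1
Fixed-point form: x = sin(x) + 1
x₀ = 1.32

x_1 = g(1.320000) = 1.968715
x_2 = g(1.968715) = 1.921869
x_3 = g(1.921869) = 1.939004
x_4 = g(1.939004) = 1.932974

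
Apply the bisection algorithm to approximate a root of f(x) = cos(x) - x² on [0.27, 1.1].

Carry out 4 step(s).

f(x) = cos(x) - x²
Initial interval: [0.27, 1.1]

Iteration 1:
  c_1 = (0.270000 + 1.100000)/2 = 0.685000
  f(c_1) = f(0.685000) = 0.305194
  f(a) × f(c) ≥ 0, new interval: [0.685000, 1.100000]
Iteration 2:
  c_2 = (0.685000 + 1.100000)/2 = 0.892500
  f(c_2) = f(0.892500) = -0.169089
  f(a) × f(c) < 0, new interval: [0.685000, 0.892500]
Iteration 3:
  c_3 = (0.685000 + 0.892500)/2 = 0.788750
  f(c_3) = f(0.788750) = 0.082606
  f(a) × f(c) ≥ 0, new interval: [0.788750, 0.892500]
Iteration 4:
  c_4 = (0.788750 + 0.892500)/2 = 0.840625
  f(c_4) = f(0.840625) = -0.039653
  f(a) × f(c) < 0, new interval: [0.788750, 0.840625]

After 4 iteration(s), the approximation is c_4 = 0.840625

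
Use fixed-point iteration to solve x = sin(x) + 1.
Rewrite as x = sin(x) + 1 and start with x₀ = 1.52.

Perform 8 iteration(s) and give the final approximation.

Equation: x = sin(x) + 1
Fixed-point form: x = sin(x) + 1
x₀ = 1.52

x_1 = g(1.520000) = 1.998710
x_2 = g(1.998710) = 1.909833
x_3 = g(1.909833) = 1.943075
x_4 = g(1.943075) = 1.931501
x_5 = g(1.931501) = 1.935648
x_6 = g(1.935648) = 1.934177
x_7 = g(1.934177) = 1.934701
x_8 = g(1.934701) = 1.934514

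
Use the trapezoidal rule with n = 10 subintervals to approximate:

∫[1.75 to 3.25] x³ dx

f(x) = x³
a = 1.75, b = 3.25, n = 10
h = (b - a)/n = 0.150000

Trapezoidal rule: (h/2)[f(x₀) + 2f(x₁) + 2f(x₂) + ... + f(xₙ)]

x_0 = 1.7500, f(x_0) = 5.359375, coefficient = 1
x_1 = 1.9000, f(x_1) = 6.859000, coefficient = 2
x_2 = 2.0500, f(x_2) = 8.615125, coefficient = 2
x_3 = 2.2000, f(x_3) = 10.648000, coefficient = 2
x_4 = 2.3500, f(x_4) = 12.977875, coefficient = 2
x_5 = 2.5000, f(x_5) = 15.625000, coefficient = 2
x_6 = 2.6500, f(x_6) = 18.609625, coefficient = 2
x_7 = 2.8000, f(x_7) = 21.952000, coefficient = 2
x_8 = 2.9500, f(x_8) = 25.672375, coefficient = 2
x_9 = 3.1000, f(x_9) = 29.791000, coefficient = 2
x_10 = 3.2500, f(x_10) = 34.328125, coefficient = 1

I ≈ (0.150000/2) × 341.187500 = 25.589062
Exact value: 25.546875
Error: 0.042187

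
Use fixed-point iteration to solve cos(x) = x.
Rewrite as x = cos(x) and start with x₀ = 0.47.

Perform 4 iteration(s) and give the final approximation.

Equation: cos(x) = x
Fixed-point form: x = cos(x)
x₀ = 0.47

x_1 = g(0.470000) = 0.891568
x_2 = g(0.891568) = 0.628193
x_3 = g(0.628193) = 0.809091
x_4 = g(0.809091) = 0.690157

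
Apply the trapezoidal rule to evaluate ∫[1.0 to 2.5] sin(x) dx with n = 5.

f(x) = sin(x)
a = 1.0, b = 2.5, n = 5
h = (b - a)/n = 0.300000

Trapezoidal rule: (h/2)[f(x₀) + 2f(x₁) + 2f(x₂) + ... + f(xₙ)]

x_0 = 1.0000, f(x_0) = 0.841471, coefficient = 1
x_1 = 1.3000, f(x_1) = 0.963558, coefficient = 2
x_2 = 1.6000, f(x_2) = 0.999574, coefficient = 2
x_3 = 1.9000, f(x_3) = 0.946300, coefficient = 2
x_4 = 2.2000, f(x_4) = 0.808496, coefficient = 2
x_5 = 2.5000, f(x_5) = 0.598472, coefficient = 1

I ≈ (0.300000/2) × 8.875800 = 1.331370
Exact value: 1.341446
Error: 0.010076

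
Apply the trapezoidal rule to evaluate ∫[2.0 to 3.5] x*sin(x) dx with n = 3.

f(x) = x*sin(x)
a = 2.0, b = 3.5, n = 3
h = (b - a)/n = 0.500000

Trapezoidal rule: (h/2)[f(x₀) + 2f(x₁) + 2f(x₂) + ... + f(xₙ)]

x_0 = 2.0000, f(x_0) = 1.818595, coefficient = 1
x_1 = 2.5000, f(x_1) = 1.496180, coefficient = 2
x_2 = 3.0000, f(x_2) = 0.423360, coefficient = 2
x_3 = 3.5000, f(x_3) = -1.227741, coefficient = 1

I ≈ (0.500000/2) × 4.429934 = 1.107484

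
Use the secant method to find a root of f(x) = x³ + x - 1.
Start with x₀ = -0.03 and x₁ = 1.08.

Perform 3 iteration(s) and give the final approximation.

f(x) = x³ + x - 1
x₀ = -0.03, x₁ = 1.08

Secant formula: x_{n+1} = x_n - f(x_n)(x_n - x_{n-1})/(f(x_n) - f(x_{n-1}))

Iteration 1:
  f(-0.030000) = -1.030027
  f(1.080000) = 1.339712
  x_2 = 1.080000 - 1.339712×(1.080000 - (-0.030000))/(1.339712 - (-1.030027))
       = 0.452471
Iteration 2:
  f(1.080000) = 1.339712
  f(0.452471) = -0.454895
  x_3 = 0.452471 - (-0.454895)×(0.452471 - 1.080000)/(-0.454895 - 1.339712)
       = 0.611536
Iteration 3:
  f(0.452471) = -0.454895
  f(0.611536) = -0.159764
  x_4 = 0.611536 - (-0.159764)×(0.611536 - 0.452471)/(-0.159764 - (-0.454895))
       = 0.697643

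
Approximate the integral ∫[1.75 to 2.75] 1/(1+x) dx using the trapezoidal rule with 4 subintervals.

f(x) = 1/(1+x)
a = 1.75, b = 2.75, n = 4
h = (b - a)/n = 0.250000

Trapezoidal rule: (h/2)[f(x₀) + 2f(x₁) + 2f(x₂) + ... + f(xₙ)]

x_0 = 1.7500, f(x_0) = 0.363636, coefficient = 1
x_1 = 2.0000, f(x_1) = 0.333333, coefficient = 2
x_2 = 2.2500, f(x_2) = 0.307692, coefficient = 2
x_3 = 2.5000, f(x_3) = 0.285714, coefficient = 2
x_4 = 2.7500, f(x_4) = 0.266667, coefficient = 1

I ≈ (0.250000/2) × 2.483783 = 0.310473
Exact value: 0.310155
Error: 0.000318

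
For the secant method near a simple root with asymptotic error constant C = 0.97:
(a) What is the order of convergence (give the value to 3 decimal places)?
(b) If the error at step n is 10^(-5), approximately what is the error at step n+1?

(a) Secant method has superlinear convergence with order φ = (1+√5)/2 ≈ 1.618.
    This means |e_{n+1}| ≈ C|e_n|^1.618.

(b) With |e_n| = 10^(-5) and C = 0.97:
    |e_{n+1}| ≈ 0.97 × (10^(-5))^1.618 = 0.97 × 10^(-8.09)

(a) ≈ 1.618 (golden ratio); (b) |e_{n+1}| ≈ 7.881e-09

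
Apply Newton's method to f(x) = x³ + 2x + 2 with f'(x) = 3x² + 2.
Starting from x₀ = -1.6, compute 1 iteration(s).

f(x) = x³ + 2x + 2
f'(x) = 3x² + 2
x₀ = -1.6

Newton-Raphson formula: x_{n+1} = x_n - f(x_n)/f'(x_n)

Iteration 1:
  f(-1.600000) = -5.296000
  f'(-1.600000) = 9.680000
  x_1 = -1.600000 - (-5.296000)/9.680000 = -1.052893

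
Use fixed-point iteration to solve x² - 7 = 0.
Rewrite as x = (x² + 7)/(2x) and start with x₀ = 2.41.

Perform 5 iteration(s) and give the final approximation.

Equation: x² - 7 = 0
Fixed-point form: x = (x² + 7)/(2x)
x₀ = 2.41

x_1 = g(2.410000) = 2.657282
x_2 = g(2.657282) = 2.645776
x_3 = g(2.645776) = 2.645751
x_4 = g(2.645751) = 2.645751
x_5 = g(2.645751) = 2.645751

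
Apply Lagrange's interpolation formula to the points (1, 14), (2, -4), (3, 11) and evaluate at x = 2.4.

Lagrange interpolation formula:
P(x) = Σ yᵢ × Lᵢ(x)
where Lᵢ(x) = Π_{j≠i} (x - xⱼ)/(xᵢ - xⱼ)

L_0(2.4) = (2.4 - 2)/(1 - 2) × (2.4 - 3)/(1 - 3) = -0.120000
L_1(2.4) = (2.4 - 1)/(2 - 1) × (2.4 - 3)/(2 - 3) = 0.840000
L_2(2.4) = (2.4 - 1)/(3 - 1) × (2.4 - 2)/(3 - 2) = 0.280000

P(2.4) = 14×L_0(2.4) + (-4)×L_1(2.4) + 11×L_2(2.4)
P(2.4) = -1.960000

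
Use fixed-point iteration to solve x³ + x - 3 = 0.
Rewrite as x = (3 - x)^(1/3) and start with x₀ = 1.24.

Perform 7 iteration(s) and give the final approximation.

Equation: x³ + x - 3 = 0
Fixed-point form: x = (3 - x)^(1/3)
x₀ = 1.24

x_1 = g(1.240000) = 1.207362
x_2 = g(1.207362) = 1.214780
x_3 = g(1.214780) = 1.213102
x_4 = g(1.213102) = 1.213482
x_5 = g(1.213482) = 1.213396
x_6 = g(1.213396) = 1.213415
x_7 = g(1.213415) = 1.213411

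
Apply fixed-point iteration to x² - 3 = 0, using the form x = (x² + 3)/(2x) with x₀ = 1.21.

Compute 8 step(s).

Equation: x² - 3 = 0
Fixed-point form: x = (x² + 3)/(2x)
x₀ = 1.21

x_1 = g(1.210000) = 1.844669
x_2 = g(1.844669) = 1.735489
x_3 = g(1.735489) = 1.732054
x_4 = g(1.732054) = 1.732051
x_5 = g(1.732051) = 1.732051
x_6 = g(1.732051) = 1.732051
x_7 = g(1.732051) = 1.732051
x_8 = g(1.732051) = 1.732051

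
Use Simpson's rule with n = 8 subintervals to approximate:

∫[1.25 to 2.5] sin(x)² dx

f(x) = sin(x)²
a = 1.25, b = 2.5, n = 8
h = (b - a)/n = 0.156250

Simpson's rule: (h/3)[f(x₀) + 4f(x₁) + 2f(x₂) + ... + f(xₙ)]

x_0 = 1.2500, f(x_0) = 0.900572, coefficient = 1
x_1 = 1.4062, f(x_1) = 0.973168, coefficient = 4
x_2 = 1.5625, f(x_2) = 0.999931, coefficient = 2
x_3 = 1.7188, f(x_3) = 0.978269, coefficient = 4
x_4 = 1.8750, f(x_4) = 0.910280, coefficient = 2
x_5 = 2.0312, f(x_5) = 0.802549, coefficient = 4
x_6 = 2.1875, f(x_6) = 0.665512, coefficient = 2
x_7 = 2.3438, f(x_7) = 0.512443, coefficient = 4
x_8 = 2.5000, f(x_8) = 0.358169, coefficient = 1

I ≈ (0.156250/3) × 19.475904 = 1.014370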